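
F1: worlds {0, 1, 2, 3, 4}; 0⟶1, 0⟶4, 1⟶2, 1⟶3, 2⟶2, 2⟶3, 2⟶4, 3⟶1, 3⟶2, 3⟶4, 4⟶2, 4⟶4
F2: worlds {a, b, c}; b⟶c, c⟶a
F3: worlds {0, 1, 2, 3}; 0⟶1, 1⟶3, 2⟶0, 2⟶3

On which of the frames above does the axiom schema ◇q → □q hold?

F2

This is the axiom for partial functionality; its first-order frame correspondent is ∀x ∀y ∀z (Rxy ∧ Rxz → y = z).
F1: fails — 0 sees both 1 and 4.
F2: condition met.
F3: fails — 2 sees both 0 and 3.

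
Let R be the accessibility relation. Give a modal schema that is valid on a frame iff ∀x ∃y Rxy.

The condition is seriality. The D schema □s → ◇s defines it.

□s → ◇s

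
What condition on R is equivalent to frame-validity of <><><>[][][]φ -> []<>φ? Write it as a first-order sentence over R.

forall x forall y forall z ((x R^3 y & xRz) -> exists w (y R^3 w & zRw))

This is a Sahlqvist (Geach-type) schema ◇^3□^3φ → □^1◇^1φ.
First-order correspondent: forall x forall y forall z ((x R^3 y & xRz) -> exists w (y R^3 w & zRw)).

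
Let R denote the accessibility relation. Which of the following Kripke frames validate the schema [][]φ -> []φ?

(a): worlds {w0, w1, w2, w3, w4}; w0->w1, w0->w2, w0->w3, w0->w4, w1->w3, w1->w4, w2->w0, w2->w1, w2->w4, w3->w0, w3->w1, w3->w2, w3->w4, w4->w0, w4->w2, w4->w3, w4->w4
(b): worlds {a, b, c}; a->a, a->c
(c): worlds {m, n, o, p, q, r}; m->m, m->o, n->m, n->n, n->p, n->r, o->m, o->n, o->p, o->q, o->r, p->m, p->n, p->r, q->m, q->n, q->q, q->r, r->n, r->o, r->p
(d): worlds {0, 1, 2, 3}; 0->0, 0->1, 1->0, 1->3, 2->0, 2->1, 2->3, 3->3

(a), (b), (d)

This is the axiom for density; its first-order frame correspondent is forall x forall y (Rxy -> exists z (Rxz & Rzy)).
(a): holds.
(b): holds.
(c): fails — Rro but no z with Rrz and Rzo.
(d): holds.
Valid on: (a), (b), (d).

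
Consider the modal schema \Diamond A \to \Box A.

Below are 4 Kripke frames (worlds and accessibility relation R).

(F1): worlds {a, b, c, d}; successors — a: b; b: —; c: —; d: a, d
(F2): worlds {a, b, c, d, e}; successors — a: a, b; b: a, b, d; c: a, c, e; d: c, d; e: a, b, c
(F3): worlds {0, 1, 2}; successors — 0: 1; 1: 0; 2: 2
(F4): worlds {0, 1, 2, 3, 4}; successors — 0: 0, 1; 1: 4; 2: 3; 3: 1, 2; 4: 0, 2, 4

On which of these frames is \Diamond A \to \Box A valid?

The schema corresponds to partial functionality: \forall x \forall y \forall z (Rxy \wedge Rxz \to y = z).
(F1): fails — d sees both a and d.
(F2): fails — a sees both a and b.
(F3): condition met.
(F4): fails — 0 sees both 0 and 1.
Valid on: (F3).

(F3)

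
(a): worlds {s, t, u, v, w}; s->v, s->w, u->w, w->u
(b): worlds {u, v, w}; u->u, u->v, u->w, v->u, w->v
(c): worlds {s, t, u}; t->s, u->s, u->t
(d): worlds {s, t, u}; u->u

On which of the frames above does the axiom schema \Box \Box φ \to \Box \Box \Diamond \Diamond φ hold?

(a), (b), (d)

This is the axiom for a generalized confluence (Geach) condition; its first-order frame correspondent is \forall x \forall z (x R^2 z \to \exists w (x R^2 w \wedge z R^2 w)).
(a): ✓.
(b): ✓.
(c): fails — uR²s but no w with uR²w and sR²w.
(d): ✓.
Valid on: (a), (b), (d).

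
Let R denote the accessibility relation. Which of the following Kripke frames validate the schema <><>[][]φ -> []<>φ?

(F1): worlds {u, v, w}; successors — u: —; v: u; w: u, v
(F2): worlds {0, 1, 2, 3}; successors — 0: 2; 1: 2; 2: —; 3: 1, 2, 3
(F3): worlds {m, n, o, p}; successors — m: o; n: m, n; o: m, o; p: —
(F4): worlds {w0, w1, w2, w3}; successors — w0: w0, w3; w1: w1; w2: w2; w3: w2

(F3)

This is the axiom for a generalized confluence (Geach) condition; its first-order frame correspondent is forall x forall y forall z ((x R^2 y & xRz) -> exists w (y R^2 w & zRw)).
(F1): fails — wR²u, wRu but no t with uR²t and uRt.
(F2): fails — 3R²1, 3R1 but no w with 1R²w and 1Rw.
(F3): condition met.
(F4): fails — w0R²w2, w0Rw0 but no w with w2R²w and w0Rw.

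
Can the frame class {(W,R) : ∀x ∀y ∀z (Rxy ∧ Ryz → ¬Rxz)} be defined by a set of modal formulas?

No

If a class were modally definable it would be closed under surjective bounded morphisms (Goldblatt–Thomason).
The 5-cycle (worlds s,t,u,v,w with s→t→u→v→w→s) is intransitive. Mapping every world to a single reflexive point • is a surjective bounded morphism; the reflexive point is not intransitive (R••∧R•• but R••).
Hence intransitivity is not modally definable.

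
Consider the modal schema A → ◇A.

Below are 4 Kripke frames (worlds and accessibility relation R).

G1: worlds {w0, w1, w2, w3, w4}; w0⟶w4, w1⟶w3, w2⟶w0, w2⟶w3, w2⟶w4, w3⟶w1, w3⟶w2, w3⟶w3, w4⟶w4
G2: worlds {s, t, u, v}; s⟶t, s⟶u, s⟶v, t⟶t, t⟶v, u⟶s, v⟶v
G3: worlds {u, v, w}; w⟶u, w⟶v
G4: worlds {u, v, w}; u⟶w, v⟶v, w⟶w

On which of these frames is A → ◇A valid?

none

Frame correspondent (Sahlqvist): ∀x Rxx — i.e. reflexivity.
G1: fails — world w0 does not see itself.
G2: fails — world s does not see itself.
G3: fails — world u does not see itself.
G4: fails — world u does not see itself.
Valid on no frame.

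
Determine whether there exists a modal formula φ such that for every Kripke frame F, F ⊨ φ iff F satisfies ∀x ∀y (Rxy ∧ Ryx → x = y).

If a class were modally definable it would be closed under surjective bounded morphisms (Goldblatt–Thomason).
The 4-cycle (worlds s,t,u,v with s→t→u→v→s) is antisymmetric. Sending even-indexed worlds to • and odd-indexed worlds to ∘ is a surjective bounded morphism onto the two-world frame with •↔∘, which is not antisymmetric.
So no modal formula (or set of formulas) defines exactly the antisymmetric frames.

Not modally definable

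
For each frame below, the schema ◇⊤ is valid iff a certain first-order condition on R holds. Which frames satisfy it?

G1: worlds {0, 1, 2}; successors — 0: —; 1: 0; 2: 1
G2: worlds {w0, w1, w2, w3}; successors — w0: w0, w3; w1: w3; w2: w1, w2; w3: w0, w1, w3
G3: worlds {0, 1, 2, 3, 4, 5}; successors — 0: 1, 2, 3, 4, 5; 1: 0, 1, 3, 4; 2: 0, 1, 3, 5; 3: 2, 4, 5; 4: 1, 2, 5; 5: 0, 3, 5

G2, G3

Frame correspondent (Sahlqvist): ∀x ∃y Rxy — i.e. seriality.
G1: fails — world 0 has no successor.
G2: condition met.
G3: condition met.
Valid on: G2, G3.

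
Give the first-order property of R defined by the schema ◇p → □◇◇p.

∀x ∀y ∀z ((xRy ∧ xRz) → ∃w (y = w ∧ zR²w))

This is a Sahlqvist (Geach-type) schema ◇^1□^0p → □^1◇^2p.
Minimal-valuation argument: fix x; take any y with xR^1y and any z with xR^1z. Set V(p) to the set of worlds R-reachable from y in exactly 0 steps. Then □^0p holds at y, so the antecedent holds at x; validity forces ◇^2p at z, giving a w with zR^2w and yR^0w.
First-order correspondent: ∀x ∀y ∀z ((xRy ∧ xRz) → ∃w (y = w ∧ zR²w)).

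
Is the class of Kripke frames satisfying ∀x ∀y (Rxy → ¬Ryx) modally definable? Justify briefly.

No — not modally definable

Modal frame validity is preserved under surjective bounded morphisms.
The 4-cycle (worlds w0,w1,w2,w3 with w0→w1→w2→w3→w0) is asymmetric. Mapping every world to a single reflexive point • is a surjective bounded morphism, and the reflexive point is not asymmetric (R•• but asymmetry requires ¬R••).
Hence asymmetry is not modally definable.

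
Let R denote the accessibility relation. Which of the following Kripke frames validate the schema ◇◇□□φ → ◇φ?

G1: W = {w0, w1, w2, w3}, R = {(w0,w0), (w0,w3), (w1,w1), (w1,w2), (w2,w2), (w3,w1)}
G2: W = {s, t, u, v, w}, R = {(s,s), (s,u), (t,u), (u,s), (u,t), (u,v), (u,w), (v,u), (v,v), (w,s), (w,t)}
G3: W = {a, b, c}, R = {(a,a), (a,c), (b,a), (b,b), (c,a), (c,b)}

The schema corresponds to a generalized confluence (Geach) condition: ∀x ∀y (xR²y → ∃w (yR²w ∧ xRw)).
G1: fails — w0R²w1 but no w with w1R²w and w0Rw.
G2: fails — tR²t but no w* with tR²w* and tRw*.
G3: satisfies the condition.
Valid on: G3.

G3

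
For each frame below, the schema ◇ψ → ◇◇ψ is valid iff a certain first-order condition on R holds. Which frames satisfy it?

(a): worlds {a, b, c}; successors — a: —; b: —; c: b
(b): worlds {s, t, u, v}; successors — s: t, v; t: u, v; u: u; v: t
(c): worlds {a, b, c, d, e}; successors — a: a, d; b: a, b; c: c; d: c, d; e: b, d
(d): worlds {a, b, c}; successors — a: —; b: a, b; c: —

This is the axiom for a generalized confluence (Geach) condition; its first-order frame correspondent is ∀x ∀y (xRy → ∃w (y = w ∧ xR²w)).
(a): fails — cRb but no w with b=w and cR²w.
(b): fails — tRv but no w with v=w and tR²w.
(c): satisfies the condition.
(d): satisfies the condition.

(c), (d)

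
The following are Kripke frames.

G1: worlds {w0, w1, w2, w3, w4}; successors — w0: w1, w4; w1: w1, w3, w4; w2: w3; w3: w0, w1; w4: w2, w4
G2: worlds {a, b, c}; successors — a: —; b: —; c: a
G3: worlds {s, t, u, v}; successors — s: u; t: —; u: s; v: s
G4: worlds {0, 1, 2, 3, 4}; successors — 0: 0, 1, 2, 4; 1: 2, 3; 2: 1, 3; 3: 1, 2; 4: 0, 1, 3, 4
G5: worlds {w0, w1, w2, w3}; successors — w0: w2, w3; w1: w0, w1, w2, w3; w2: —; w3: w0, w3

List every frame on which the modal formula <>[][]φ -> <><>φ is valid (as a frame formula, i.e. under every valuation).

This is the axiom for a generalized confluence (Geach) condition; its first-order frame correspondent is forall x forall y (xRy -> exists w (y R^2 w & x R^2 w)).
G1: fails — w4Rw2 but no w with w2R²w and w4R²w.
G2: fails — cRa but no w with aR²w and cR²w.
G3: fails — sRu but no w with uR²w and sR²w.
G4: condition met.
G5: fails — w0Rw2 but no w with w2R²w and w0R²w.

G4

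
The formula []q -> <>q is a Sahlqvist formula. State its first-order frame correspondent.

Suppose □q→◇q is valid. At any x set V(q)=W. Then □q at x, so ◇q at x, so x has a successor.
Conversely, on a frame with seriality the schema holds at every world under every valuation.
Frame condition: forall x exists y Rxy.

Seriality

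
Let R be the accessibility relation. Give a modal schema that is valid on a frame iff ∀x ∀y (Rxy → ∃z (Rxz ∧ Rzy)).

□□r → □r

The condition is density. The C4 schema □□r → □r defines it.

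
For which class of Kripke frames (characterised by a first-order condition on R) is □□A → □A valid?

Density

This is the C4 axiom.
Its frame correspondent is density — ∀x ∀y (Rxy → ∃z (Rxz ∧ Rzy)).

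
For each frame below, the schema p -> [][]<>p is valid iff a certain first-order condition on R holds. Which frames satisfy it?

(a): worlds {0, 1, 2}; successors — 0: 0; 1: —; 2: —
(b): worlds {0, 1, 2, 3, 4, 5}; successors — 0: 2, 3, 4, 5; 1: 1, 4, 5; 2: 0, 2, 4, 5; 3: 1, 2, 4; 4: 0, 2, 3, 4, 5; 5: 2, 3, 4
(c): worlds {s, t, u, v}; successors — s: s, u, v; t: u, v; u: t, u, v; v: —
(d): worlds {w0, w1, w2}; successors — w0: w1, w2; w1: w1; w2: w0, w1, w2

Frame correspondent (Sahlqvist): forall x forall z (x R^2 z -> exists w (x = w & zRw)) — i.e. a generalized confluence (Geach) condition.
(a): holds.
(b): fails — 0R²0 but no w with 0=w and 0Rw.
(c): fails — sR²t but no w with s=w and tRw.
(d): fails — w0R²w0 but no w with w0=w and w0Rw.

(a)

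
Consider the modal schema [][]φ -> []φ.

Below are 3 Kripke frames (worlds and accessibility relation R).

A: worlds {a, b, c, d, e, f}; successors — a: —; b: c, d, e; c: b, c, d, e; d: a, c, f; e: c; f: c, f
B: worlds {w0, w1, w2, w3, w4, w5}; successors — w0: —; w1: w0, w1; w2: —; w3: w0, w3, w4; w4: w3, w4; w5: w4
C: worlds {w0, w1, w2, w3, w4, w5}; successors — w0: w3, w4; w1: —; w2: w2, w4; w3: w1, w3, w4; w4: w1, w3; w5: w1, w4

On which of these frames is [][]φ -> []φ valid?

B

Frame correspondent (Sahlqvist): forall x forall y (Rxy -> exists z (Rxz & Rzy)) — i.e. density.
A: fails — Rda but no z with Rdz and Rza.
B: satisfies the condition.
C: fails — Rw5w4 but no z with Rw5z and Rzw4.
Valid on: B.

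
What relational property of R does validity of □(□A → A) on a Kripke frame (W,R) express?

shift-reflexivity: ∀x ∀y (Rxy → Ryy)

This schema is the T□ axiom.
Its frame correspondent is shift-reflexivity — ∀x ∀y (Rxy → Ryy).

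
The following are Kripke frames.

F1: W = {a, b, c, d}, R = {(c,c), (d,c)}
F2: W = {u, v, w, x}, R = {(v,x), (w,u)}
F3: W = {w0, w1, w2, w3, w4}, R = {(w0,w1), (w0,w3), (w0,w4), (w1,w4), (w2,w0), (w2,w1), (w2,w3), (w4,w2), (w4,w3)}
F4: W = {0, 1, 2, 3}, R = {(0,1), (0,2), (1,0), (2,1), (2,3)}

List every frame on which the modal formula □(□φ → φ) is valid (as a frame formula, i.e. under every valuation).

Frame correspondent (Sahlqvist): ∀x ∀y (Rxy → Ryy) — i.e. shift-reflexivity.
F1: satisfies the condition.
F2: fails — Rvx but not Rxx.
F3: fails — Rw0w4 but not Rw4w4.
F4: fails — R10 but not R00.

F1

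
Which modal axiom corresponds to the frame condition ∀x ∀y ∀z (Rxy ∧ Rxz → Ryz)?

The condition is the Euclidean property. The 5 schema ◇p → □◇p defines it.
Suppose ◇p→□◇p is valid. Take Rxy, Rxz and set V(p)={y}. Then ◇p at x, so □◇p at x, so ◇p at z, so some w with Rzw has p; w=y, i.e. Rzy. By symmetry of the argument, Ryz.

◇p → □◇p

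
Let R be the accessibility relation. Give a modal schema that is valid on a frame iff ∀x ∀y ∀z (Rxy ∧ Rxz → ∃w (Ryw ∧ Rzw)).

The condition is convergence. The .2 schema ◇□ψ → □◇ψ defines it.
Suppose ◇□ψ→□◇ψ is valid. Take Rxy, Rxz and set V(ψ)={w : Ryw}. Then □ψ at y so ◇□ψ at x, so □◇ψ at x, so ◇ψ at z, giving w with Rzw and Ryw.

◇□ψ → □◇ψ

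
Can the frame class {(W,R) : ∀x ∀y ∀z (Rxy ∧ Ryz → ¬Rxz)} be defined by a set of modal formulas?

No — not modally definable

Modal frame validity is preserved under surjective bounded morphisms.
The 7-cycle (worlds s,t,u,v,w,x,y with s→t→u→v→w→x→y→s) is intransitive. Mapping every world to a single reflexive point • is a surjective bounded morphism; the reflexive point is not intransitive (R••∧R•• but R••).
So the class is not modally definable.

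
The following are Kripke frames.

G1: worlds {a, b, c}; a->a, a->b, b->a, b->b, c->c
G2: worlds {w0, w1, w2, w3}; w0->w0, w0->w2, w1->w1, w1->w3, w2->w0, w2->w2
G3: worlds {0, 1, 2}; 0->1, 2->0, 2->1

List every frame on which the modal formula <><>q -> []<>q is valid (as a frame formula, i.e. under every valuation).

The schema corresponds to a generalized confluence (Geach) condition: forall x forall y forall z ((x R^2 y & xRz) -> exists w (y = w & zRw)).
G1: ✓.
G2: fails — w1R²w1, w1Rw3 but no w with w1=w and w3Rw.
G3: fails — 2R²1, 2R1 but no w with 1=w and 1Rw.

G1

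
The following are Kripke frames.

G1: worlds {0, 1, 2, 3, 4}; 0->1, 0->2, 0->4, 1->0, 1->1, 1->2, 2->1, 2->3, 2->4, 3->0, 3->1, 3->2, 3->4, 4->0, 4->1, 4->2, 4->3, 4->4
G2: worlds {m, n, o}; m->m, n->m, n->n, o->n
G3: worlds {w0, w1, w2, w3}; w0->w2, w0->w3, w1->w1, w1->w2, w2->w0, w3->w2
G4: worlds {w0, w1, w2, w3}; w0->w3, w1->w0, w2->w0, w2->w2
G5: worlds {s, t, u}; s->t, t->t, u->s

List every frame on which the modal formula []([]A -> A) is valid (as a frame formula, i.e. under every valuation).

This is the axiom for shift-reflexivity; its first-order frame correspondent is forall x forall y (Rxy -> Ryy).
G1: fails — R10 but not R00.
G2: condition met.
G3: fails — Rw1w2 but not Rw2w2.
G4: fails — Rw1w0 but not Rw0w0.
G5: fails — Rus but not Rss.
Valid on: G2.

G2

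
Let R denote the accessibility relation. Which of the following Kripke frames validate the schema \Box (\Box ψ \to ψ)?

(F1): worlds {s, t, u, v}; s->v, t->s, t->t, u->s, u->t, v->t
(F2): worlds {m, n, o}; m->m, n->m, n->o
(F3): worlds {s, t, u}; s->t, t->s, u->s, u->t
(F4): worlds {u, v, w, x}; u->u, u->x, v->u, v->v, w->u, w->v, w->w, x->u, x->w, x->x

The schema corresponds to shift-reflexivity: \forall x \forall y (Rxy \to Ryy).
(F1): fails — Rus but not Rss.
(F2): fails — Rno but not Roo.
(F3): fails — Rus but not Rss.
(F4): satisfies the condition.

(F4)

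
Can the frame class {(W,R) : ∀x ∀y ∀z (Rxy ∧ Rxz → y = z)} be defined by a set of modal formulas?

Yes — defined by ◇q → □q

The condition is partial functionality. A defining modal formula is ◇q → □q.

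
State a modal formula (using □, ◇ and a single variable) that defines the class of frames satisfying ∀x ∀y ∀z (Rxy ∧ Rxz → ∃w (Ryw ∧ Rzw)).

◇□p → □◇p

The condition is convergence. The .2 schema ◇□p → □◇p defines it.
Suppose ◇□p→□◇p is valid. Take Rxy, Rxz and set V(p)={w : Ryw}. Then □p at y so ◇□p at x, so □◇p at x, so ◇p at z, giving w with Rzw and Ryw.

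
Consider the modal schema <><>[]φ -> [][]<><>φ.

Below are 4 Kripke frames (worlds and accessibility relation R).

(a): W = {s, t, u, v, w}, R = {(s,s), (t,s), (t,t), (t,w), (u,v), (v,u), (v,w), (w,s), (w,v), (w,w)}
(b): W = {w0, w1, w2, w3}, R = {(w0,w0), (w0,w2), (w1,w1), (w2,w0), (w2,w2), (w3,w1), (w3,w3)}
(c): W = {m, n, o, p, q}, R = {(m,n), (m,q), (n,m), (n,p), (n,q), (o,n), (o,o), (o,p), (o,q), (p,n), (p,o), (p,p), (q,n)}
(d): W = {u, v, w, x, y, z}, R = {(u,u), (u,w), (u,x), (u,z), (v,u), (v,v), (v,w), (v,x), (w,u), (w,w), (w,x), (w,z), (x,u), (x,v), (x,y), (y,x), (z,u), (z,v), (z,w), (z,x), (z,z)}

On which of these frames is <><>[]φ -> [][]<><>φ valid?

(b)

Frame correspondent (Sahlqvist): forall x forall y forall z ((x R^2 y & x R^2 z) -> exists w (yRw & z R^2 w)) — i.e. a generalized confluence (Geach) condition.
(a): fails — tR²v, tR²s but no w* with vRw* and sR²w*.
(b): ✓.
(c): fails — mR²q, mR²q but no w with qRw and qR²w.
(d): fails — uR²y, uR²y but no t with yRt and yR²t.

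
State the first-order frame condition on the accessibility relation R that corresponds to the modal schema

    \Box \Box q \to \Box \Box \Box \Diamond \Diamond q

\forall x \forall z (x R^3 z \to \exists w (x R^2 w \wedge z R^2 w))

This is a Sahlqvist (Geach-type) schema ◇^0□^2q → □^3◇^2q.
First-order correspondent: \forall x \forall z (x R^3 z \to \exists w (x R^2 w \wedge z R^2 w)).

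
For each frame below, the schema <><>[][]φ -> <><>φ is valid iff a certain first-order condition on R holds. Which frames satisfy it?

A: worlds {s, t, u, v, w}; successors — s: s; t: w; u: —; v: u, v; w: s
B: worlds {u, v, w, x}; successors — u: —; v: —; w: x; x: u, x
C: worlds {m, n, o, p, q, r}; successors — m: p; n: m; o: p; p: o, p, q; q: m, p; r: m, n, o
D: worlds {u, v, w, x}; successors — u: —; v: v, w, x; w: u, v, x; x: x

C

The schema corresponds to a generalized confluence (Geach) condition: forall x forall y (x R^2 y -> exists w (y R^2 w & x R^2 w)).
A: fails — vR²u but no w* with uR²w* and vR²w*.
B: fails — wR²u but no t with uR²t and wR²t.
C: satisfies the condition.
D: fails — vR²u but no t with uR²t and vR²t.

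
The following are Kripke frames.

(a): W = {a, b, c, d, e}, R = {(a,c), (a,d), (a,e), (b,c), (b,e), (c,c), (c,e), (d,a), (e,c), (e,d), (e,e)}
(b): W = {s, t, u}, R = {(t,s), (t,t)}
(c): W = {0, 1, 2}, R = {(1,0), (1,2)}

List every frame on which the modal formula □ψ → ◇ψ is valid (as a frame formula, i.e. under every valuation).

(a)

This is the axiom for seriality; its first-order frame correspondent is ∀x ∃y Rxy.
(a): holds.
(b): fails — world s has no successor.
(c): fails — world 0 has no successor.
Valid on: (a).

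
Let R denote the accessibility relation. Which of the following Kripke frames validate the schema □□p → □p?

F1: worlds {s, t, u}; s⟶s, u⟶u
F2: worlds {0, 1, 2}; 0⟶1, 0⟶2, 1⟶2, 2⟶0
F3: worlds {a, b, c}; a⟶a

F1, F3

Frame correspondent (Sahlqvist): ∀x ∀y (Rxy → ∃z (Rxz ∧ Rzy)) — i.e. density.
F1: ✓.
F2: fails — R12 but no z with R1z and Rz2.
F3: ✓.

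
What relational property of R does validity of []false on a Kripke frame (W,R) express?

Emptiness of R

This schema is the Ver axiom.
It corresponds to emptiness of R: forall x forall y ~Rxy.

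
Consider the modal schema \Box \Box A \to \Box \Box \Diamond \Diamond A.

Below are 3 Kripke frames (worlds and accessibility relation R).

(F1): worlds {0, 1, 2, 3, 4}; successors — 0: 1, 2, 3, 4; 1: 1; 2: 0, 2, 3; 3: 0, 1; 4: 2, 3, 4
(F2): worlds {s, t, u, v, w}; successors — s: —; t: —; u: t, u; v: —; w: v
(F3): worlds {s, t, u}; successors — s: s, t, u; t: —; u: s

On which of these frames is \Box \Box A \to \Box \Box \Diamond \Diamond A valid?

The schema corresponds to a generalized confluence (Geach) condition: \forall x \forall z (x R^2 z \to \exists w (x R^2 w \wedge z R^2 w)).
(F1): condition met.
(F2): fails — uR²t but no w* with uR²w* and tR²w*.
(F3): fails — sR²t but no w with sR²w and tR²w.
Valid on: (F1).

(F1)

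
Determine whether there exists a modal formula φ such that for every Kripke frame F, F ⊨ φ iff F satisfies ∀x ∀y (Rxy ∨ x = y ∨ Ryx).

If a class were modally definable it would be closed under disjoint unions (Goldblatt–Thomason).
Take 2 disjoint single-world reflexive frames: each is trivially connected, but their disjoint union has 2 worlds with no edge between distinct components, so it is not connected.
So the class is not modally definable.

No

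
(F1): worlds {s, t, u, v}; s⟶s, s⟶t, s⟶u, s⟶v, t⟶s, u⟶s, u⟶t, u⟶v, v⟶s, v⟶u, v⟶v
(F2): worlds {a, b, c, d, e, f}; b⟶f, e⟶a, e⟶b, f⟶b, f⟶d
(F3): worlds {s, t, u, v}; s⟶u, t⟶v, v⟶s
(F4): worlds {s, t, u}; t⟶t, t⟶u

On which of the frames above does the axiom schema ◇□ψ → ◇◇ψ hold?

This is the axiom for a generalized confluence (Geach) condition; its first-order frame correspondent is ∀x ∀y (xRy → ∃w (yRw ∧ xR²w)).
(F1): holds.
(F2): fails — eRa but no w with aRw and eR²w.
(F3): fails — sRu but no w with uRw and sR²w.
(F4): fails — tRu but no w with uRw and tR²w.
Valid on: (F1).

(F1)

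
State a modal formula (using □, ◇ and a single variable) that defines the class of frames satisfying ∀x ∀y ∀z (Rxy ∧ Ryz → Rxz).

□s → □□s

A defining formula is □s → □□s (the 4 axiom).
Suppose □s→□□s is valid. Take Rxy, Ryz and set V(s)={w : Rxw}. Then □s at x, so □□s at x, so □s at y, so s at z, i.e. Rxz.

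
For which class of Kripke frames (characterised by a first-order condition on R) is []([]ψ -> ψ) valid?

Suppose □(□ψ→ψ) is valid. Take Rxy and set V(ψ)={w : Ryw}. Then at y, □ψ holds; since □(□ψ→ψ) at x, □ψ→ψ at y, so ψ at y, i.e. Ryy.
Conversely, on a frame with shift-reflexivity the schema holds at every world under every valuation.
So the correspondent is shift-reflexivity.

shift-reflexivity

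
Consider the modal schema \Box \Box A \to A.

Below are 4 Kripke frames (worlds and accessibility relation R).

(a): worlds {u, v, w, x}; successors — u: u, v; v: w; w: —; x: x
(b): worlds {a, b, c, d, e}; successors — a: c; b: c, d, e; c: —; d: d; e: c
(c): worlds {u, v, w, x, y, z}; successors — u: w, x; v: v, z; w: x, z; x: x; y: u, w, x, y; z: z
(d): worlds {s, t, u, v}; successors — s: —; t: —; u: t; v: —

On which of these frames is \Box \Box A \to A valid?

Frame correspondent (Sahlqvist): \forall x \exists w (x R^2 w \wedge x = w) — i.e. a generalized confluence (Geach) condition.
(a): fails — at v but no t with vR²t and v=t.
(b): fails — at a but no w with aR²w and a=w.
(c): fails — at u but no t with uR²t and u=t.
(d): fails — at s but no w with sR²w and s=w.
Valid on no frame.

none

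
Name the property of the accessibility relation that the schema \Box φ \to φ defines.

Reflexivity

Suppose □φ→φ is valid. At any x set V(φ)={w : Rxw}. Then □φ holds at x, so φ holds at x, i.e. Rxx.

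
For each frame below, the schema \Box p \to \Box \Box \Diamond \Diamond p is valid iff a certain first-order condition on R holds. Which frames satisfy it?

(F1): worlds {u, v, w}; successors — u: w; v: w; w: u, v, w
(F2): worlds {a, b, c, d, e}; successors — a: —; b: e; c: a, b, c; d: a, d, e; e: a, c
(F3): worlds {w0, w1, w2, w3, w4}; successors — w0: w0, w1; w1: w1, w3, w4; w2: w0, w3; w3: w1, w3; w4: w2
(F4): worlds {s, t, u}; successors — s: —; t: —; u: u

(F1), (F4)

The schema corresponds to a generalized confluence (Geach) condition: \forall x \forall z (x R^2 z \to \exists w (xRw \wedge z R^2 w)).
(F1): ✓.
(F2): fails — bR²a but no w with bRw and aR²w.
(F3): fails — w4R²w0 but no w with w4Rw and w0R²w.
(F4): ✓.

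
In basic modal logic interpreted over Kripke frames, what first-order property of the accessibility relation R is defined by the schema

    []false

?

emptiness of R: forall x forall y ~Rxy

□⊥ is valid iff no world has any successor (otherwise □⊥ fails at any world with one).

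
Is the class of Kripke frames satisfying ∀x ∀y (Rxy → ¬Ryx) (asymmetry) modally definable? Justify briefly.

No

Modal frame validity is preserved under surjective bounded morphisms.
The 5-cycle (worlds s,t,u,v,w with s→t→u→v→w→s) is asymmetric. Mapping every world to a single reflexive point • is a surjective bounded morphism, and the reflexive point is not asymmetric (R•• but asymmetry requires ¬R••).
Hence asymmetry is not modally definable.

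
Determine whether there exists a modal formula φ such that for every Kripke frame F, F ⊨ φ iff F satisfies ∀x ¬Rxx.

No — not modally definable

Any modally definable frame class is closed under surjective bounded morphisms.
The 2-cycle (worlds 0,1 with 0→1→0) is irreflexive, and the map sending every world to a single reflexive point • is a surjective bounded morphism (forth: every edge maps to (•,•); back: every world has a successor). So any modal formula valid on the 2-cycle is also valid on the reflexive point, which is not irreflexive.
So no modal formula (or set of formulas) defines exactly the irreflexive frames.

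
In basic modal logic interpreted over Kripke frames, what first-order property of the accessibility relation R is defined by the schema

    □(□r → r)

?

Shift-reflexivity

This schema is the T□ axiom.
Its frame correspondent is shift-reflexivity — ∀x ∀y (Rxy → Ryy).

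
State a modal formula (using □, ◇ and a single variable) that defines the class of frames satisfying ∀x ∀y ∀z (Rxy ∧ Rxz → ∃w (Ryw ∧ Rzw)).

◇□p → □◇p

The condition is convergence. The .2 schema ◇□p → □◇p defines it.
Suppose ◇□p→□◇p is valid. Take Rxy, Rxz and set V(p)={w : Ryw}. Then □p at y so ◇□p at x, so □◇p at x, so ◇p at z, giving w with Rzw and Ryw.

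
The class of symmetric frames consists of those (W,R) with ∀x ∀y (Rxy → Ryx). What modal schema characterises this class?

r → □◇r

A defining formula is r → □◇r (the B axiom).
Suppose r→□◇r is valid. Take Rxy and set V(r)={x}. Then r at x, so □◇r at x, so ◇r at y, so some z with Ryz has r; z=x, i.e. Ryx.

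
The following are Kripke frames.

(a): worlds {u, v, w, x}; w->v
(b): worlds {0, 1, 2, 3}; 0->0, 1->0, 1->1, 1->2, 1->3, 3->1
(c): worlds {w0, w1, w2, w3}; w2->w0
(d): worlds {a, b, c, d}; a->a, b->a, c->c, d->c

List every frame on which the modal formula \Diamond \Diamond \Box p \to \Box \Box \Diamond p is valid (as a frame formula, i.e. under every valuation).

(a), (c), (d)

Frame correspondent (Sahlqvist): \forall x \forall y \forall z ((x R^2 y \wedge x R^2 z) \to \exists w (yRw \wedge zRw)) — i.e. a generalized confluence (Geach) condition.
(a): condition met.
(b): fails — 1R²0, 1R²2 but no w with 0Rw and 2Rw.
(c): condition met.
(d): condition met.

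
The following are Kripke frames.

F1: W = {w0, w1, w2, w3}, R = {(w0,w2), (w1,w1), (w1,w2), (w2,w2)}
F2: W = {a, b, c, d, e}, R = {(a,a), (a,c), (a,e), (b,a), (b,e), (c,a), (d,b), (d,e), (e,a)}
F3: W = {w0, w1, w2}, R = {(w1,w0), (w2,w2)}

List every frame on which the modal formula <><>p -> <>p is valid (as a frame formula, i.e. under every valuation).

F1, F3

Frame correspondent (Sahlqvist): forall x forall y forall z (Rxy & Ryz -> Rxz) — i.e. transitivity.
F1: ✓.
F2: fails — Rde and Rea but not Rda.
F3: ✓.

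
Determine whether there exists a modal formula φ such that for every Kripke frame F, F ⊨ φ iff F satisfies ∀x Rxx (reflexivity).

The condition is reflexivity. A defining modal formula is □r → r.
Suppose □r→r is valid. At any x set V(r)={w : Rxw}. Then □r holds at x, so r holds at x, i.e. Rxx.

Definable; □r → r defines it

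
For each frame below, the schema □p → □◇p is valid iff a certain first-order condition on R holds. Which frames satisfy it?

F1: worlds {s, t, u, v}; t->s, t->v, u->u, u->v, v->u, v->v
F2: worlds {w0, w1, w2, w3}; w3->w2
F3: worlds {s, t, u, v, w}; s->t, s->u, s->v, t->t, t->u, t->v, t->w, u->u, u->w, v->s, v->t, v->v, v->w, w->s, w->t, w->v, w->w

Frame correspondent (Sahlqvist): ∀x ∀z (xRz → ∃w (xRw ∧ zRw)) — i.e. a generalized confluence (Geach) condition.
F1: fails — tRs but no w with tRw and sRw.
F2: fails — w3Rw2 but no w with w3Rw and w2Rw.
F3: ✓.
Valid on: F3.

F3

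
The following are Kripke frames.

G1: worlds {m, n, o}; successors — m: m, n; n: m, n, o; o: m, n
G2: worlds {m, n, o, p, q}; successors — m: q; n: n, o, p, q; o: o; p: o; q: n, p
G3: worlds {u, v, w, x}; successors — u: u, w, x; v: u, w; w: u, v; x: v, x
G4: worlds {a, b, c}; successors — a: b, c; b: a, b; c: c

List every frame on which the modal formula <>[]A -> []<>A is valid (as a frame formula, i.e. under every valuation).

Frame correspondent (Sahlqvist): forall x forall y forall z (Rxy & Rxz -> exists w (Ryw & Rzw)) — i.e. convergence.
G1: condition met.
G2: fails — Rno and Rnq but o and q have no common successor.
G3: fails — Rxx and Rxv but x and v have no common successor.
G4: fails — Rab and Rac but b and c have no common successor.
Valid on: G1.

G1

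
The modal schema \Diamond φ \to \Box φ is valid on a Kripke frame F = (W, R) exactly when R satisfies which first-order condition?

Suppose ◇φ→□φ is valid. Take Rxy, Rxz and set V(φ)={y}. Then ◇φ at x, so □φ at x, so φ at z, i.e. z=y.
Conversely, any frame satisfying \forall x \forall y \forall z (Rxy \wedge Rxz \to y = z) validates the schema.
Frame condition: \forall x \forall y \forall z (Rxy \wedge Rxz \to y = z).

Partial functionality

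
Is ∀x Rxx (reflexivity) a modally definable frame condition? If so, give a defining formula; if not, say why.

This is a Sahlqvist condition; the T axiom □q → q defines it.
Suppose □q→q is valid. At any x set V(q)={w : Rxw}. Then □q holds at x, so q holds at x, i.e. Rxx.

Yes, by □q → q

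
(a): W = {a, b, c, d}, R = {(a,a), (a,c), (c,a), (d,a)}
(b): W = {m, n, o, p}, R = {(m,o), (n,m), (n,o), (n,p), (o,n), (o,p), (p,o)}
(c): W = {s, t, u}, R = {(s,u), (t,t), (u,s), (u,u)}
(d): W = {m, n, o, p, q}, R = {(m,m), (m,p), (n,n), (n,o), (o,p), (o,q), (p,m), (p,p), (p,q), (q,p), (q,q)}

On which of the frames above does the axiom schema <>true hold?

The schema corresponds to seriality: forall x exists y Rxy.
(a): fails — world b has no successor.
(b): satisfies the condition.
(c): satisfies the condition.
(d): satisfies the condition.
Valid on: (b), (c), (d).

(b), (c), (d)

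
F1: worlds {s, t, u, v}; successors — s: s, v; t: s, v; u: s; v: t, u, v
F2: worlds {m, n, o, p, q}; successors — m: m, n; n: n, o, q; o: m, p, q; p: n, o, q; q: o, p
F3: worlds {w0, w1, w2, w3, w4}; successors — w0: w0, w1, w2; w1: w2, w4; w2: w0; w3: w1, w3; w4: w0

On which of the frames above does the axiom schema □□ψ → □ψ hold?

F1, F2

Frame correspondent (Sahlqvist): ∀x ∀y (Rxy → ∃z (Rxz ∧ Rzy)) — i.e. density.
F1: satisfies the condition.
F2: satisfies the condition.
F3: fails — Rw1w2 but no z with Rw1z and Rzw2.
Valid on: F1, F2.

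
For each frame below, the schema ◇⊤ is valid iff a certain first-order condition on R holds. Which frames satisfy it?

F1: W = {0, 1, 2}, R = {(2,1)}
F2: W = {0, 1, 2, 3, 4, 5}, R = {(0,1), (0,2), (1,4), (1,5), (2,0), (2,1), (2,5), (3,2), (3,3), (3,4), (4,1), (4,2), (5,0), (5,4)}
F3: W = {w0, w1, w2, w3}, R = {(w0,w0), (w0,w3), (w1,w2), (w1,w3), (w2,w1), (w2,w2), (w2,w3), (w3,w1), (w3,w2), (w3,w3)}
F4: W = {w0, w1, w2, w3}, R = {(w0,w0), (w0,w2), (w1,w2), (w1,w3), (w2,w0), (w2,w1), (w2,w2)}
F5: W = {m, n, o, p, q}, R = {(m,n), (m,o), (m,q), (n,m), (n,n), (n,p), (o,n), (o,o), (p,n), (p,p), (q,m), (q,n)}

Frame correspondent (Sahlqvist): ∀x ∃y Rxy — i.e. seriality.
F1: fails — world 0 has no successor.
F2: ✓.
F3: ✓.
F4: fails — world w3 has no successor.
F5: ✓.

F2, F3, F5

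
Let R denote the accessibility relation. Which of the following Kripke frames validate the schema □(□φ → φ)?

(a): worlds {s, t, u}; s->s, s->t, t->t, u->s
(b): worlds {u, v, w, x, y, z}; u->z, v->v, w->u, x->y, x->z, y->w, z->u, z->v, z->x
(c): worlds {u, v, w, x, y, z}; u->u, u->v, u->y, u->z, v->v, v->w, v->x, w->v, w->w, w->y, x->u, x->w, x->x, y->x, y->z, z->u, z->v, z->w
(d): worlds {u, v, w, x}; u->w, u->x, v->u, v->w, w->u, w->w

(a)

Frame correspondent (Sahlqvist): ∀x ∀y (Rxy → Ryy) — i.e. shift-reflexivity.
(a): satisfies the condition.
(b): fails — Ruz but not Rzz.
(c): fails — Ruz but not Rzz.
(d): fails — Rwu but not Ruu.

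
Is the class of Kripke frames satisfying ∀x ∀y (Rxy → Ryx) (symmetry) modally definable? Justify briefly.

Definable; r → □◇r defines it

This is a Sahlqvist condition; the B axiom r → □◇r defines it.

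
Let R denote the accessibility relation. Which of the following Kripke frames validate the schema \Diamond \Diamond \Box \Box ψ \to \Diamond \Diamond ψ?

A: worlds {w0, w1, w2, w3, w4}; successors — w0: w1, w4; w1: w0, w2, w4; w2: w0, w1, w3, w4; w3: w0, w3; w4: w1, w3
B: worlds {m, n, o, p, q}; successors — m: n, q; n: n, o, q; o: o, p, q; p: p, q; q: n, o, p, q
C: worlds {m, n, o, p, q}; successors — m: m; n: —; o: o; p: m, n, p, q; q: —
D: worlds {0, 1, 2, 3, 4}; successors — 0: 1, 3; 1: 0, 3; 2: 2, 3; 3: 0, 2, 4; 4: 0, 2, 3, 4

This is the axiom for a generalized confluence (Geach) condition; its first-order frame correspondent is \forall x \forall y (x R^2 y \to \exists w (y R^2 w \wedge x R^2 w)).
A: holds.
B: holds.
C: fails — pR²n but no w with nR²w and pR²w.
D: holds.

A, B, D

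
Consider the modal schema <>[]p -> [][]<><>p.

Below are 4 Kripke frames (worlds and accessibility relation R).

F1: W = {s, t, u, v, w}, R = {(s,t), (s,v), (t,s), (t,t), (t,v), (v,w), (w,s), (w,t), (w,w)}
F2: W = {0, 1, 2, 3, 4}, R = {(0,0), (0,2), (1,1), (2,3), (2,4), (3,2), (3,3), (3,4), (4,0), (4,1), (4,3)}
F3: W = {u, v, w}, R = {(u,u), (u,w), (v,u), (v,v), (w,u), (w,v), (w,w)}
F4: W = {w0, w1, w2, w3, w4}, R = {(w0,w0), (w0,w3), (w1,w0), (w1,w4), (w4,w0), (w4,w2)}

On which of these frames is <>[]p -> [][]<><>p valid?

Frame correspondent (Sahlqvist): forall x forall y forall z ((xRy & x R^2 z) -> exists w (yRw & z R^2 w)) — i.e. a generalized confluence (Geach) condition.
F1: holds.
F2: fails — 2R3, 2R²1 but no w with 3Rw and 1R²w.
F3: holds.
F4: fails — w0Rw0, w0R²w3 but no w with w0Rw and w3R²w.
Valid on: F1, F3.

F1, F3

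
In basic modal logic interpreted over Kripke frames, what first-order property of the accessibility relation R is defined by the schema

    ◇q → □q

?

Suppose ◇q→□q is valid. Take Rxy, Rxz and set V(q)={y}. Then ◇q at x, so □q at x, so q at z, i.e. z=y.

Partial functionality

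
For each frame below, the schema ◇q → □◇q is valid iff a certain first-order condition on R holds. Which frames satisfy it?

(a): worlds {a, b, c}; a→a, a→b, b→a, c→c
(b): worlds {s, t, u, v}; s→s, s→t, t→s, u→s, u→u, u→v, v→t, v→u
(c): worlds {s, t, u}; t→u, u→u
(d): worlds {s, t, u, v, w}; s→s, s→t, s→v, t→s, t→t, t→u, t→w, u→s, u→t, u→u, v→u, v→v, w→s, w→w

Frame correspondent (Sahlqvist): ∀x ∀y ∀z (Rxy ∧ Rxz → Ryz) — i.e. the Euclidean property.
(a): fails — Rab and Rab but not Rbb.
(b): fails — Rst and Rst but not Rtt.
(c): ✓.
(d): fails — Rsv and Rss but not Rvs.

(c)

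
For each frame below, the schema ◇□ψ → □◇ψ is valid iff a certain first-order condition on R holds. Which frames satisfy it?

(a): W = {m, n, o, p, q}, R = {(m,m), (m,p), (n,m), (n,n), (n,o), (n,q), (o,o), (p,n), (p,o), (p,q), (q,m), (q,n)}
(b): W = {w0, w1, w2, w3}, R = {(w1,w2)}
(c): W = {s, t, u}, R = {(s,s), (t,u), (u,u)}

The schema corresponds to convergence: ∀x ∀y ∀z (Rxy ∧ Rxz → ∃w (Ryw ∧ Rzw)).
(a): fails — Rmm and Rmp but m and p have no common successor.
(b): fails — Rw1w2 and Rw1w2 but w2 and w2 have no common successor.
(c): holds.

(c)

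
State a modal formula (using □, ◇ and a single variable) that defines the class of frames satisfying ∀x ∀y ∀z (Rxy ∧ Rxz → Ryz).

◇s → □◇s

This is the Euclidean property; the standard corresponding axiom is 5: ◇s → □◇s.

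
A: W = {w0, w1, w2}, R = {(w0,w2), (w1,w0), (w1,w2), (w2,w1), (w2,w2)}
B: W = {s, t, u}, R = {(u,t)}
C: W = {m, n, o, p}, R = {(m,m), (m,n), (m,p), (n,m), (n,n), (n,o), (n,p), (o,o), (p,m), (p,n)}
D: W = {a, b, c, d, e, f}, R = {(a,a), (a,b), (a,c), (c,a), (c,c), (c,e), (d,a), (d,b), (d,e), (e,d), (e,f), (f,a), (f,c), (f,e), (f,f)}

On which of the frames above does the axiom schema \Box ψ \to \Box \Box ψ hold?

B

The schema corresponds to transitivity: \forall x \forall y \forall z (Rxy \wedge Ryz \to Rxz).
A: fails — Rw1w2 and Rw2w1 but not Rw1w1.
B: ✓.
C: fails — Rpm and Rmp but not Rpp.
D: fails — Rde and Red but not Rdd.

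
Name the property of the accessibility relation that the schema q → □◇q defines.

Suppose q→□◇q is valid. Take Rxy and set V(q)={x}. Then q at x, so □◇q at x, so ◇q at y, so some z with Ryz has q; z=x, i.e. Ryx.
The converse is a direct semantic check.
Frame condition: ∀x ∀y (Rxy → Ryx).

symmetry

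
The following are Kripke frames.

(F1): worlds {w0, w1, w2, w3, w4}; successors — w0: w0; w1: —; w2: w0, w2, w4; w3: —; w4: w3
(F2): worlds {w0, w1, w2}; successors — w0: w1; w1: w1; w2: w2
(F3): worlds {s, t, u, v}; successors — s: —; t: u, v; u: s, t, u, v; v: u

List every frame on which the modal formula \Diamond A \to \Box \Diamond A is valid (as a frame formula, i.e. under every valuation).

The schema corresponds to the Euclidean property: \forall x \forall y \forall z (Rxy \wedge Rxz \to Ryz).
(F1): fails — Rw2w4 and Rw2w4 but not Rw4w4.
(F2): holds.
(F3): fails — Rtv and Rtv but not Rvv.
Valid on: (F2).

(F2)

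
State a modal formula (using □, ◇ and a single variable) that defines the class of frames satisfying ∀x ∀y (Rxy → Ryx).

This is symmetry; the standard corresponding axiom is B: p → □◇p.
Suppose p→□◇p is valid. Take Rxy and set V(p)={x}. Then p at x, so □◇p at x, so ◇p at y, so some z with Ryz has p; z=x, i.e. Ryx.

p → □◇p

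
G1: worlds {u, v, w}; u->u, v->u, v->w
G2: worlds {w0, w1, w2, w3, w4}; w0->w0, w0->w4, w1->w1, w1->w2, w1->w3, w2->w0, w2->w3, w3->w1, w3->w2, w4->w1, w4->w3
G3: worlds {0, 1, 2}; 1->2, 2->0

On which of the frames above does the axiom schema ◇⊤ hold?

Frame correspondent (Sahlqvist): ∀x ∃y Rxy — i.e. seriality.
G1: fails — world w has no successor.
G2: condition met.
G3: fails — world 0 has no successor.

G2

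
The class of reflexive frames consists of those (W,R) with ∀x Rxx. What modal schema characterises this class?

□q → q

A defining formula is □q → q (the T axiom).
Suppose □q→q is valid. At any x set V(q)={w : Rxw}. Then □q holds at x, so q holds at x, i.e. Rxx.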